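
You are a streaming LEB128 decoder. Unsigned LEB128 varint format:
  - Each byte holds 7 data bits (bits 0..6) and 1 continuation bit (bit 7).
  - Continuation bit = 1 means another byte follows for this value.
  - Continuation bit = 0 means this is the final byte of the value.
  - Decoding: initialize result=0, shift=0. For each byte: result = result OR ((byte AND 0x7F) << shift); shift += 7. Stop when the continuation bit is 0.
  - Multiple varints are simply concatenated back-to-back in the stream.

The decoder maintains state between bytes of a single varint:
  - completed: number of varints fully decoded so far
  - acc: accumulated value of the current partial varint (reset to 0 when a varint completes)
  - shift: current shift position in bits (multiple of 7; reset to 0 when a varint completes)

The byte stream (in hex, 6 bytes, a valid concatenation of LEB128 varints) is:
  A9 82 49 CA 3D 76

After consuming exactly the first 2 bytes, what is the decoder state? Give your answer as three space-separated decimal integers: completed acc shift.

Answer: 0 297 14

Derivation:
byte[0]=0xA9 cont=1 payload=0x29: acc |= 41<<0 -> completed=0 acc=41 shift=7
byte[1]=0x82 cont=1 payload=0x02: acc |= 2<<7 -> completed=0 acc=297 shift=14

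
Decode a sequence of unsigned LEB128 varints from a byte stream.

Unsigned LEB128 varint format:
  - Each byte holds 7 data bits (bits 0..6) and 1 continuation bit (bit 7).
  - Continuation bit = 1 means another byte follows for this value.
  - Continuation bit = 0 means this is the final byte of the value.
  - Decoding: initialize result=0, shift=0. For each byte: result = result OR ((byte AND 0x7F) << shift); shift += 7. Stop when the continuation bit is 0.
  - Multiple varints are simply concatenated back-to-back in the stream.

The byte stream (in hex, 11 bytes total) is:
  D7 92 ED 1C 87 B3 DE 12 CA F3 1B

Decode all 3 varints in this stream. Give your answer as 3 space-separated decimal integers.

  byte[0]=0xD7 cont=1 payload=0x57=87: acc |= 87<<0 -> acc=87 shift=7
  byte[1]=0x92 cont=1 payload=0x12=18: acc |= 18<<7 -> acc=2391 shift=14
  byte[2]=0xED cont=1 payload=0x6D=109: acc |= 109<<14 -> acc=1788247 shift=21
  byte[3]=0x1C cont=0 payload=0x1C=28: acc |= 28<<21 -> acc=60508503 shift=28 [end]
Varint 1: bytes[0:4] = D7 92 ED 1C -> value 60508503 (4 byte(s))
  byte[4]=0x87 cont=1 payload=0x07=7: acc |= 7<<0 -> acc=7 shift=7
  byte[5]=0xB3 cont=1 payload=0x33=51: acc |= 51<<7 -> acc=6535 shift=14
  byte[6]=0xDE cont=1 payload=0x5E=94: acc |= 94<<14 -> acc=1546631 shift=21
  byte[7]=0x12 cont=0 payload=0x12=18: acc |= 18<<21 -> acc=39295367 shift=28 [end]
Varint 2: bytes[4:8] = 87 B3 DE 12 -> value 39295367 (4 byte(s))
  byte[8]=0xCA cont=1 payload=0x4A=74: acc |= 74<<0 -> acc=74 shift=7
  byte[9]=0xF3 cont=1 payload=0x73=115: acc |= 115<<7 -> acc=14794 shift=14
  byte[10]=0x1B cont=0 payload=0x1B=27: acc |= 27<<14 -> acc=457162 shift=21 [end]
Varint 3: bytes[8:11] = CA F3 1B -> value 457162 (3 byte(s))

Answer: 60508503 39295367 457162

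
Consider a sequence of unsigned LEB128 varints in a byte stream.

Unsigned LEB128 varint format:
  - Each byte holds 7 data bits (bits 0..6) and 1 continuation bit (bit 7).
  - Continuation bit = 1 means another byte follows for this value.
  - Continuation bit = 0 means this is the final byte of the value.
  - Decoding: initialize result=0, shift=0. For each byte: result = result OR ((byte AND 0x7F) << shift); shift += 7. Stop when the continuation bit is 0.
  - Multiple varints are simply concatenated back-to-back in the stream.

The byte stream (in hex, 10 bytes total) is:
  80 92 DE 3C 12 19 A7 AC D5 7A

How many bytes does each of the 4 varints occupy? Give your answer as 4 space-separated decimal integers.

Answer: 4 1 1 4

Derivation:
  byte[0]=0x80 cont=1 payload=0x00=0: acc |= 0<<0 -> acc=0 shift=7
  byte[1]=0x92 cont=1 payload=0x12=18: acc |= 18<<7 -> acc=2304 shift=14
  byte[2]=0xDE cont=1 payload=0x5E=94: acc |= 94<<14 -> acc=1542400 shift=21
  byte[3]=0x3C cont=0 payload=0x3C=60: acc |= 60<<21 -> acc=127371520 shift=28 [end]
Varint 1: bytes[0:4] = 80 92 DE 3C -> value 127371520 (4 byte(s))
  byte[4]=0x12 cont=0 payload=0x12=18: acc |= 18<<0 -> acc=18 shift=7 [end]
Varint 2: bytes[4:5] = 12 -> value 18 (1 byte(s))
  byte[5]=0x19 cont=0 payload=0x19=25: acc |= 25<<0 -> acc=25 shift=7 [end]
Varint 3: bytes[5:6] = 19 -> value 25 (1 byte(s))
  byte[6]=0xA7 cont=1 payload=0x27=39: acc |= 39<<0 -> acc=39 shift=7
  byte[7]=0xAC cont=1 payload=0x2C=44: acc |= 44<<7 -> acc=5671 shift=14
  byte[8]=0xD5 cont=1 payload=0x55=85: acc |= 85<<14 -> acc=1398311 shift=21
  byte[9]=0x7A cont=0 payload=0x7A=122: acc |= 122<<21 -> acc=257250855 shift=28 [end]
Varint 4: bytes[6:10] = A7 AC D5 7A -> value 257250855 (4 byte(s))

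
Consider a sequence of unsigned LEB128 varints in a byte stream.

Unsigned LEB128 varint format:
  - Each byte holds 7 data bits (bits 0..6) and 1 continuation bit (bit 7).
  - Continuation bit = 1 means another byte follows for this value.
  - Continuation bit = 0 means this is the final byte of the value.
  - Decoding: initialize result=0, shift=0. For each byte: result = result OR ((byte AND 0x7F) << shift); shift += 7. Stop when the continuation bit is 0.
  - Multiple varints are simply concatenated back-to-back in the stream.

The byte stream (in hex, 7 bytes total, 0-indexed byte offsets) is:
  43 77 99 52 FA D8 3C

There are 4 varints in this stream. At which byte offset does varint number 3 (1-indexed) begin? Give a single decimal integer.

  byte[0]=0x43 cont=0 payload=0x43=67: acc |= 67<<0 -> acc=67 shift=7 [end]
Varint 1: bytes[0:1] = 43 -> value 67 (1 byte(s))
  byte[1]=0x77 cont=0 payload=0x77=119: acc |= 119<<0 -> acc=119 shift=7 [end]
Varint 2: bytes[1:2] = 77 -> value 119 (1 byte(s))
  byte[2]=0x99 cont=1 payload=0x19=25: acc |= 25<<0 -> acc=25 shift=7
  byte[3]=0x52 cont=0 payload=0x52=82: acc |= 82<<7 -> acc=10521 shift=14 [end]
Varint 3: bytes[2:4] = 99 52 -> value 10521 (2 byte(s))
  byte[4]=0xFA cont=1 payload=0x7A=122: acc |= 122<<0 -> acc=122 shift=7
  byte[5]=0xD8 cont=1 payload=0x58=88: acc |= 88<<7 -> acc=11386 shift=14
  byte[6]=0x3C cont=0 payload=0x3C=60: acc |= 60<<14 -> acc=994426 shift=21 [end]
Varint 4: bytes[4:7] = FA D8 3C -> value 994426 (3 byte(s))

Answer: 2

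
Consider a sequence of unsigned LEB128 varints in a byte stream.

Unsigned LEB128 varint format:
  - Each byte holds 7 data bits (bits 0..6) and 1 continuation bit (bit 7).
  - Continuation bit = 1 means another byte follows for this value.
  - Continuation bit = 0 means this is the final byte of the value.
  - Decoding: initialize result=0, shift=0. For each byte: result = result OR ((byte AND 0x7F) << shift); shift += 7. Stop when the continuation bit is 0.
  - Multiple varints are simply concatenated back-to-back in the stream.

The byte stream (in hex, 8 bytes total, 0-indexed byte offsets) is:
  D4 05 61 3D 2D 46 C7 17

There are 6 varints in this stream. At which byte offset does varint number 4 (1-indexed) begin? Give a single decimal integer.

  byte[0]=0xD4 cont=1 payload=0x54=84: acc |= 84<<0 -> acc=84 shift=7
  byte[1]=0x05 cont=0 payload=0x05=5: acc |= 5<<7 -> acc=724 shift=14 [end]
Varint 1: bytes[0:2] = D4 05 -> value 724 (2 byte(s))
  byte[2]=0x61 cont=0 payload=0x61=97: acc |= 97<<0 -> acc=97 shift=7 [end]
Varint 2: bytes[2:3] = 61 -> value 97 (1 byte(s))
  byte[3]=0x3D cont=0 payload=0x3D=61: acc |= 61<<0 -> acc=61 shift=7 [end]
Varint 3: bytes[3:4] = 3D -> value 61 (1 byte(s))
  byte[4]=0x2D cont=0 payload=0x2D=45: acc |= 45<<0 -> acc=45 shift=7 [end]
Varint 4: bytes[4:5] = 2D -> value 45 (1 byte(s))
  byte[5]=0x46 cont=0 payload=0x46=70: acc |= 70<<0 -> acc=70 shift=7 [end]
Varint 5: bytes[5:6] = 46 -> value 70 (1 byte(s))
  byte[6]=0xC7 cont=1 payload=0x47=71: acc |= 71<<0 -> acc=71 shift=7
  byte[7]=0x17 cont=0 payload=0x17=23: acc |= 23<<7 -> acc=3015 shift=14 [end]
Varint 6: bytes[6:8] = C7 17 -> value 3015 (2 byte(s))

Answer: 4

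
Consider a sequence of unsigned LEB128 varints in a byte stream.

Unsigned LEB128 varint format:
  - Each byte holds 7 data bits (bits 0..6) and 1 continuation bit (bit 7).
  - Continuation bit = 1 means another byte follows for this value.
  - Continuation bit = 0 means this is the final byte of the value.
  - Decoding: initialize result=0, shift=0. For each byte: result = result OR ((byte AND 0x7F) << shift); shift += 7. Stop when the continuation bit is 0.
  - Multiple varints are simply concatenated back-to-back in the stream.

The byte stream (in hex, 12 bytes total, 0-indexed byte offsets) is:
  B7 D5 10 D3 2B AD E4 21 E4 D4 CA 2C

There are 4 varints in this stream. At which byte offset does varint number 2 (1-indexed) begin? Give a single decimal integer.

  byte[0]=0xB7 cont=1 payload=0x37=55: acc |= 55<<0 -> acc=55 shift=7
  byte[1]=0xD5 cont=1 payload=0x55=85: acc |= 85<<7 -> acc=10935 shift=14
  byte[2]=0x10 cont=0 payload=0x10=16: acc |= 16<<14 -> acc=273079 shift=21 [end]
Varint 1: bytes[0:3] = B7 D5 10 -> value 273079 (3 byte(s))
  byte[3]=0xD3 cont=1 payload=0x53=83: acc |= 83<<0 -> acc=83 shift=7
  byte[4]=0x2B cont=0 payload=0x2B=43: acc |= 43<<7 -> acc=5587 shift=14 [end]
Varint 2: bytes[3:5] = D3 2B -> value 5587 (2 byte(s))
  byte[5]=0xAD cont=1 payload=0x2D=45: acc |= 45<<0 -> acc=45 shift=7
  byte[6]=0xE4 cont=1 payload=0x64=100: acc |= 100<<7 -> acc=12845 shift=14
  byte[7]=0x21 cont=0 payload=0x21=33: acc |= 33<<14 -> acc=553517 shift=21 [end]
Varint 3: bytes[5:8] = AD E4 21 -> value 553517 (3 byte(s))
  byte[8]=0xE4 cont=1 payload=0x64=100: acc |= 100<<0 -> acc=100 shift=7
  byte[9]=0xD4 cont=1 payload=0x54=84: acc |= 84<<7 -> acc=10852 shift=14
  byte[10]=0xCA cont=1 payload=0x4A=74: acc |= 74<<14 -> acc=1223268 shift=21
  byte[11]=0x2C cont=0 payload=0x2C=44: acc |= 44<<21 -> acc=93497956 shift=28 [end]
Varint 4: bytes[8:12] = E4 D4 CA 2C -> value 93497956 (4 byte(s))

Answer: 3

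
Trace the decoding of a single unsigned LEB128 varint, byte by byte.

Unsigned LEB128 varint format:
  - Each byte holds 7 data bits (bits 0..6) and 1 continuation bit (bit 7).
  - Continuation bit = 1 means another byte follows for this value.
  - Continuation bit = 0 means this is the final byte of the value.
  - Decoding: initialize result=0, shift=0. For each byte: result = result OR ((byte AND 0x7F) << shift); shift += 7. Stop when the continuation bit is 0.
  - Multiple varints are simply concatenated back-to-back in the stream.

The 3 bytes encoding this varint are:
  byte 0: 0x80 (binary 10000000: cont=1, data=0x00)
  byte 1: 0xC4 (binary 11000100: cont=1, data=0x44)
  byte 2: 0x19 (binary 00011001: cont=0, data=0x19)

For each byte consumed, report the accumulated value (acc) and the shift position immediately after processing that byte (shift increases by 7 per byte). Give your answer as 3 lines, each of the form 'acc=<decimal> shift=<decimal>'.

Answer: acc=0 shift=7
acc=8704 shift=14
acc=418304 shift=21

Derivation:
byte 0=0x80: payload=0x00=0, contrib = 0<<0 = 0; acc -> 0, shift -> 7
byte 1=0xC4: payload=0x44=68, contrib = 68<<7 = 8704; acc -> 8704, shift -> 14
byte 2=0x19: payload=0x19=25, contrib = 25<<14 = 409600; acc -> 418304, shift -> 21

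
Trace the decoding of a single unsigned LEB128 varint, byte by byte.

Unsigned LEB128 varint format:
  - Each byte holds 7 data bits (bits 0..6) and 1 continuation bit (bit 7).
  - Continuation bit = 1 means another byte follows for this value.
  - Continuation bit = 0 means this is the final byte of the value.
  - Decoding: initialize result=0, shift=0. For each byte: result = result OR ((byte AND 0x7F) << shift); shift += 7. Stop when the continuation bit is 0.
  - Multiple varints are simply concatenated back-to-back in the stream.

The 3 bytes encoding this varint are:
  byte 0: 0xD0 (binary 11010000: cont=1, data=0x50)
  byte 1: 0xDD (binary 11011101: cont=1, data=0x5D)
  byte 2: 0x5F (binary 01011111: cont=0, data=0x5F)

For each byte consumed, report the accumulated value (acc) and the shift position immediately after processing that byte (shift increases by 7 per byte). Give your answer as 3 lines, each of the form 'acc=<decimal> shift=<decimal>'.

Answer: acc=80 shift=7
acc=11984 shift=14
acc=1568464 shift=21

Derivation:
byte 0=0xD0: payload=0x50=80, contrib = 80<<0 = 80; acc -> 80, shift -> 7
byte 1=0xDD: payload=0x5D=93, contrib = 93<<7 = 11904; acc -> 11984, shift -> 14
byte 2=0x5F: payload=0x5F=95, contrib = 95<<14 = 1556480; acc -> 1568464, shift -> 21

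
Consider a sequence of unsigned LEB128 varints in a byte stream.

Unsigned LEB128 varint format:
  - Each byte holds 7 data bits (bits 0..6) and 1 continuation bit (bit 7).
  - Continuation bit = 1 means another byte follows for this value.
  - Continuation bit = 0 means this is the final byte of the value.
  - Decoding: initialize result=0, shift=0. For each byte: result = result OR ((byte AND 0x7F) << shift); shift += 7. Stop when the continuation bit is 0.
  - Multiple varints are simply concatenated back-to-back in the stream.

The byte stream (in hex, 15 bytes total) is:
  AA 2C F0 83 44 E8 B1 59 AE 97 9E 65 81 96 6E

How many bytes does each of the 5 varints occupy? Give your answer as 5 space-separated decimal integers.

  byte[0]=0xAA cont=1 payload=0x2A=42: acc |= 42<<0 -> acc=42 shift=7
  byte[1]=0x2C cont=0 payload=0x2C=44: acc |= 44<<7 -> acc=5674 shift=14 [end]
Varint 1: bytes[0:2] = AA 2C -> value 5674 (2 byte(s))
  byte[2]=0xF0 cont=1 payload=0x70=112: acc |= 112<<0 -> acc=112 shift=7
  byte[3]=0x83 cont=1 payload=0x03=3: acc |= 3<<7 -> acc=496 shift=14
  byte[4]=0x44 cont=0 payload=0x44=68: acc |= 68<<14 -> acc=1114608 shift=21 [end]
Varint 2: bytes[2:5] = F0 83 44 -> value 1114608 (3 byte(s))
  byte[5]=0xE8 cont=1 payload=0x68=104: acc |= 104<<0 -> acc=104 shift=7
  byte[6]=0xB1 cont=1 payload=0x31=49: acc |= 49<<7 -> acc=6376 shift=14
  byte[7]=0x59 cont=0 payload=0x59=89: acc |= 89<<14 -> acc=1464552 shift=21 [end]
Varint 3: bytes[5:8] = E8 B1 59 -> value 1464552 (3 byte(s))
  byte[8]=0xAE cont=1 payload=0x2E=46: acc |= 46<<0 -> acc=46 shift=7
  byte[9]=0x97 cont=1 payload=0x17=23: acc |= 23<<7 -> acc=2990 shift=14
  byte[10]=0x9E cont=1 payload=0x1E=30: acc |= 30<<14 -> acc=494510 shift=21
  byte[11]=0x65 cont=0 payload=0x65=101: acc |= 101<<21 -> acc=212306862 shift=28 [end]
Varint 4: bytes[8:12] = AE 97 9E 65 -> value 212306862 (4 byte(s))
  byte[12]=0x81 cont=1 payload=0x01=1: acc |= 1<<0 -> acc=1 shift=7
  byte[13]=0x96 cont=1 payload=0x16=22: acc |= 22<<7 -> acc=2817 shift=14
  byte[14]=0x6E cont=0 payload=0x6E=110: acc |= 110<<14 -> acc=1805057 shift=21 [end]
Varint 5: bytes[12:15] = 81 96 6E -> value 1805057 (3 byte(s))

Answer: 2 3 3 4 3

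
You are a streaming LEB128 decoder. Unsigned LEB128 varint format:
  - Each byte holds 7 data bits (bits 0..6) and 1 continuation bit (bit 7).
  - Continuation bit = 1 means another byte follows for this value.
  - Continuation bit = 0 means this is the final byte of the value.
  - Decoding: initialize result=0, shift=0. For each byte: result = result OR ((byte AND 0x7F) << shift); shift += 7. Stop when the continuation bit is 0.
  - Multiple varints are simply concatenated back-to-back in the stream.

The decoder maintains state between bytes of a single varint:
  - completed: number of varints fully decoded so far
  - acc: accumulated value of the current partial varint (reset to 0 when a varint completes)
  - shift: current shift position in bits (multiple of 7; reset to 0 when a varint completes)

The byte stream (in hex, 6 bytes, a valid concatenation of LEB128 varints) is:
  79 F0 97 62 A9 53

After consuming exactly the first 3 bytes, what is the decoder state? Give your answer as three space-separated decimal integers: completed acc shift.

Answer: 1 3056 14

Derivation:
byte[0]=0x79 cont=0 payload=0x79: varint #1 complete (value=121); reset -> completed=1 acc=0 shift=0
byte[1]=0xF0 cont=1 payload=0x70: acc |= 112<<0 -> completed=1 acc=112 shift=7
byte[2]=0x97 cont=1 payload=0x17: acc |= 23<<7 -> completed=1 acc=3056 shift=14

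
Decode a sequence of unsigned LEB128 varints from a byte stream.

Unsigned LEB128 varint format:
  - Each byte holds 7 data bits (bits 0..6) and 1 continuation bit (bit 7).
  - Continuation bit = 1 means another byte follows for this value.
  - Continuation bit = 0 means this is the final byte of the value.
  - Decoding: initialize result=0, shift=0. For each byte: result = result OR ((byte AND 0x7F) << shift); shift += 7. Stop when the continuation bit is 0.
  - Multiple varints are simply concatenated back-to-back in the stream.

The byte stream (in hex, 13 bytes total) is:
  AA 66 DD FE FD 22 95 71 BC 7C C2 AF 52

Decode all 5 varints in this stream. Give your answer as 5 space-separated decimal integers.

  byte[0]=0xAA cont=1 payload=0x2A=42: acc |= 42<<0 -> acc=42 shift=7
  byte[1]=0x66 cont=0 payload=0x66=102: acc |= 102<<7 -> acc=13098 shift=14 [end]
Varint 1: bytes[0:2] = AA 66 -> value 13098 (2 byte(s))
  byte[2]=0xDD cont=1 payload=0x5D=93: acc |= 93<<0 -> acc=93 shift=7
  byte[3]=0xFE cont=1 payload=0x7E=126: acc |= 126<<7 -> acc=16221 shift=14
  byte[4]=0xFD cont=1 payload=0x7D=125: acc |= 125<<14 -> acc=2064221 shift=21
  byte[5]=0x22 cont=0 payload=0x22=34: acc |= 34<<21 -> acc=73367389 shift=28 [end]
Varint 2: bytes[2:6] = DD FE FD 22 -> value 73367389 (4 byte(s))
  byte[6]=0x95 cont=1 payload=0x15=21: acc |= 21<<0 -> acc=21 shift=7
  byte[7]=0x71 cont=0 payload=0x71=113: acc |= 113<<7 -> acc=14485 shift=14 [end]
Varint 3: bytes[6:8] = 95 71 -> value 14485 (2 byte(s))
  byte[8]=0xBC cont=1 payload=0x3C=60: acc |= 60<<0 -> acc=60 shift=7
  byte[9]=0x7C cont=0 payload=0x7C=124: acc |= 124<<7 -> acc=15932 shift=14 [end]
Varint 4: bytes[8:10] = BC 7C -> value 15932 (2 byte(s))
  byte[10]=0xC2 cont=1 payload=0x42=66: acc |= 66<<0 -> acc=66 shift=7
  byte[11]=0xAF cont=1 payload=0x2F=47: acc |= 47<<7 -> acc=6082 shift=14
  byte[12]=0x52 cont=0 payload=0x52=82: acc |= 82<<14 -> acc=1349570 shift=21 [end]
Varint 5: bytes[10:13] = C2 AF 52 -> value 1349570 (3 byte(s))

Answer: 13098 73367389 14485 15932 1349570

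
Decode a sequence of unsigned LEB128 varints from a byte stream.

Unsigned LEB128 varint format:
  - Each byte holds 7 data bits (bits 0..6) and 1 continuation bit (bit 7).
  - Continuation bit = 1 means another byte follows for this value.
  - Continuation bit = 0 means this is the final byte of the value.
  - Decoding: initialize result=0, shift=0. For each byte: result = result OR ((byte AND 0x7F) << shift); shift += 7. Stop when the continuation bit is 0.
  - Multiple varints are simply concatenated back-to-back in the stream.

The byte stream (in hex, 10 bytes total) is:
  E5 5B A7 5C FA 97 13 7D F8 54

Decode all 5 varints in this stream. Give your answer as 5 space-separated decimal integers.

  byte[0]=0xE5 cont=1 payload=0x65=101: acc |= 101<<0 -> acc=101 shift=7
  byte[1]=0x5B cont=0 payload=0x5B=91: acc |= 91<<7 -> acc=11749 shift=14 [end]
Varint 1: bytes[0:2] = E5 5B -> value 11749 (2 byte(s))
  byte[2]=0xA7 cont=1 payload=0x27=39: acc |= 39<<0 -> acc=39 shift=7
  byte[3]=0x5C cont=0 payload=0x5C=92: acc |= 92<<7 -> acc=11815 shift=14 [end]
Varint 2: bytes[2:4] = A7 5C -> value 11815 (2 byte(s))
  byte[4]=0xFA cont=1 payload=0x7A=122: acc |= 122<<0 -> acc=122 shift=7
  byte[5]=0x97 cont=1 payload=0x17=23: acc |= 23<<7 -> acc=3066 shift=14
  byte[6]=0x13 cont=0 payload=0x13=19: acc |= 19<<14 -> acc=314362 shift=21 [end]
Varint 3: bytes[4:7] = FA 97 13 -> value 314362 (3 byte(s))
  byte[7]=0x7D cont=0 payload=0x7D=125: acc |= 125<<0 -> acc=125 shift=7 [end]
Varint 4: bytes[7:8] = 7D -> value 125 (1 byte(s))
  byte[8]=0xF8 cont=1 payload=0x78=120: acc |= 120<<0 -> acc=120 shift=7
  byte[9]=0x54 cont=0 payload=0x54=84: acc |= 84<<7 -> acc=10872 shift=14 [end]
Varint 5: bytes[8:10] = F8 54 -> value 10872 (2 byte(s))

Answer: 11749 11815 314362 125 10872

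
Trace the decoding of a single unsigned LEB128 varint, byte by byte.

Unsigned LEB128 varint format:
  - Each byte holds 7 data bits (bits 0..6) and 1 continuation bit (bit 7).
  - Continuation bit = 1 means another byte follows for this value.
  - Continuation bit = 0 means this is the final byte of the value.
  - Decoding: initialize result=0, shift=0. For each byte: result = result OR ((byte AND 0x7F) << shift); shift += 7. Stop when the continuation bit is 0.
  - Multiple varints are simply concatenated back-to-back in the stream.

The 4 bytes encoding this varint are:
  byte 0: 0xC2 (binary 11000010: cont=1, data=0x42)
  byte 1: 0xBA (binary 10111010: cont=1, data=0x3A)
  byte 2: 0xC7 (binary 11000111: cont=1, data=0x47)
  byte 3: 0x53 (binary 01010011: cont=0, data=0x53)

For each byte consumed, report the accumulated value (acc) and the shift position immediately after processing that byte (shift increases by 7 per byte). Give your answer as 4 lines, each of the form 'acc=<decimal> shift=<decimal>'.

Answer: acc=66 shift=7
acc=7490 shift=14
acc=1170754 shift=21
acc=175234370 shift=28

Derivation:
byte 0=0xC2: payload=0x42=66, contrib = 66<<0 = 66; acc -> 66, shift -> 7
byte 1=0xBA: payload=0x3A=58, contrib = 58<<7 = 7424; acc -> 7490, shift -> 14
byte 2=0xC7: payload=0x47=71, contrib = 71<<14 = 1163264; acc -> 1170754, shift -> 21
byte 3=0x53: payload=0x53=83, contrib = 83<<21 = 174063616; acc -> 175234370, shift -> 28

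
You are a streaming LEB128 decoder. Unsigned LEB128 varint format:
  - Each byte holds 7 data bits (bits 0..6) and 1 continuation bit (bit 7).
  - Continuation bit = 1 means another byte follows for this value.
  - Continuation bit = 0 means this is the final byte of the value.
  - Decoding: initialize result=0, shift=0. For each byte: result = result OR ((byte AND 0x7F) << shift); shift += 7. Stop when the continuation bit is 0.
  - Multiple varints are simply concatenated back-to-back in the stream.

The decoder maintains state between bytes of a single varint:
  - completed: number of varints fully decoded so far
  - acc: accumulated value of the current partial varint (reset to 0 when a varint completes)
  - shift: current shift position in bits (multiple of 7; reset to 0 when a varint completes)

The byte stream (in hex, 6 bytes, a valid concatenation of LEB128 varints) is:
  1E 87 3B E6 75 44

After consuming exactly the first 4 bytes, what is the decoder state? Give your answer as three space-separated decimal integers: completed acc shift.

Answer: 2 102 7

Derivation:
byte[0]=0x1E cont=0 payload=0x1E: varint #1 complete (value=30); reset -> completed=1 acc=0 shift=0
byte[1]=0x87 cont=1 payload=0x07: acc |= 7<<0 -> completed=1 acc=7 shift=7
byte[2]=0x3B cont=0 payload=0x3B: varint #2 complete (value=7559); reset -> completed=2 acc=0 shift=0
byte[3]=0xE6 cont=1 payload=0x66: acc |= 102<<0 -> completed=2 acc=102 shift=7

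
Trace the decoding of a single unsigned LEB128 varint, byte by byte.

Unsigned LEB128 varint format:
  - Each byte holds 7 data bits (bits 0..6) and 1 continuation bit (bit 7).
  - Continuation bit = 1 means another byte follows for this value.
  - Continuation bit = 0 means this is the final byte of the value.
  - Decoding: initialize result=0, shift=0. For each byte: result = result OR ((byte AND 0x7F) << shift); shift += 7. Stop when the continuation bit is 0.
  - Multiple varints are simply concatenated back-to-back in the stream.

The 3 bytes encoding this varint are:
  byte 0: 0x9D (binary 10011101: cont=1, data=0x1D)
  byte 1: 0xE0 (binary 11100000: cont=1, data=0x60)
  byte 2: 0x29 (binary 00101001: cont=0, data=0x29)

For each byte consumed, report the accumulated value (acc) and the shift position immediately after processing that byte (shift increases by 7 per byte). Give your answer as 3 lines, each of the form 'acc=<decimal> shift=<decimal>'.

Answer: acc=29 shift=7
acc=12317 shift=14
acc=684061 shift=21

Derivation:
byte 0=0x9D: payload=0x1D=29, contrib = 29<<0 = 29; acc -> 29, shift -> 7
byte 1=0xE0: payload=0x60=96, contrib = 96<<7 = 12288; acc -> 12317, shift -> 14
byte 2=0x29: payload=0x29=41, contrib = 41<<14 = 671744; acc -> 684061, shift -> 21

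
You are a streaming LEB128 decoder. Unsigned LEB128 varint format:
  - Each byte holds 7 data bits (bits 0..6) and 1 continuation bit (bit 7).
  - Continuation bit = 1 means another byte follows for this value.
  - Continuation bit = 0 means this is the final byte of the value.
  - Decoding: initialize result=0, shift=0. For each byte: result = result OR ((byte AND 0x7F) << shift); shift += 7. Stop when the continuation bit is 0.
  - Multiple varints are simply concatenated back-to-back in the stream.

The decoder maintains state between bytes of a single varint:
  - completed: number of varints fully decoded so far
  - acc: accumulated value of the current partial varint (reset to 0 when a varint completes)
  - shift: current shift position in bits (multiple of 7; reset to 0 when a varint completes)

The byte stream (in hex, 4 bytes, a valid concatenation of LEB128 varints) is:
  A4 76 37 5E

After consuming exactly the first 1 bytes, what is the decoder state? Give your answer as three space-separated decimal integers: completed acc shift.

byte[0]=0xA4 cont=1 payload=0x24: acc |= 36<<0 -> completed=0 acc=36 shift=7

Answer: 0 36 7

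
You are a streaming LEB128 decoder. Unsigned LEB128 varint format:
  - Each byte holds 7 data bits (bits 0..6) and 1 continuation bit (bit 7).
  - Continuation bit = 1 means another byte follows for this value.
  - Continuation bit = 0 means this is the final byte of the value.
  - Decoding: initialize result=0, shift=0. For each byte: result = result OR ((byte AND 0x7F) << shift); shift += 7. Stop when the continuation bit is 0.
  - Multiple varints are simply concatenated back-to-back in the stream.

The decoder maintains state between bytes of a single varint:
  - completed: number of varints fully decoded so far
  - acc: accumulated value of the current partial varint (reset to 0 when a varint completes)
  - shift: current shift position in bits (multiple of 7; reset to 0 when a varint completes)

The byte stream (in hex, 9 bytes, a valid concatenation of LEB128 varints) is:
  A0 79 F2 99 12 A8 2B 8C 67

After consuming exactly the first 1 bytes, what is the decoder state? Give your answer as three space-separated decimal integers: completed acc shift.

byte[0]=0xA0 cont=1 payload=0x20: acc |= 32<<0 -> completed=0 acc=32 shift=7

Answer: 0 32 7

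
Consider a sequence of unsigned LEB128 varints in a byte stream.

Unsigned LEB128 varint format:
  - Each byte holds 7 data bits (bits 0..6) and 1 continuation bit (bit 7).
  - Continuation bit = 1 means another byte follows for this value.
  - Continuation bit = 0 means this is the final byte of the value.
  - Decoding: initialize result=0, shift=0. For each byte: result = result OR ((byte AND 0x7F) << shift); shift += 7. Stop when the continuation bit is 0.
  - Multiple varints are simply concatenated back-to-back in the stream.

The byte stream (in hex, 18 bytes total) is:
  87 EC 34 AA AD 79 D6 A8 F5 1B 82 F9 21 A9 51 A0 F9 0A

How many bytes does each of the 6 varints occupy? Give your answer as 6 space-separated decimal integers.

Answer: 3 3 4 3 2 3

Derivation:
  byte[0]=0x87 cont=1 payload=0x07=7: acc |= 7<<0 -> acc=7 shift=7
  byte[1]=0xEC cont=1 payload=0x6C=108: acc |= 108<<7 -> acc=13831 shift=14
  byte[2]=0x34 cont=0 payload=0x34=52: acc |= 52<<14 -> acc=865799 shift=21 [end]
Varint 1: bytes[0:3] = 87 EC 34 -> value 865799 (3 byte(s))
  byte[3]=0xAA cont=1 payload=0x2A=42: acc |= 42<<0 -> acc=42 shift=7
  byte[4]=0xAD cont=1 payload=0x2D=45: acc |= 45<<7 -> acc=5802 shift=14
  byte[5]=0x79 cont=0 payload=0x79=121: acc |= 121<<14 -> acc=1988266 shift=21 [end]
Varint 2: bytes[3:6] = AA AD 79 -> value 1988266 (3 byte(s))
  byte[6]=0xD6 cont=1 payload=0x56=86: acc |= 86<<0 -> acc=86 shift=7
  byte[7]=0xA8 cont=1 payload=0x28=40: acc |= 40<<7 -> acc=5206 shift=14
  byte[8]=0xF5 cont=1 payload=0x75=117: acc |= 117<<14 -> acc=1922134 shift=21
  byte[9]=0x1B cont=0 payload=0x1B=27: acc |= 27<<21 -> acc=58545238 shift=28 [end]
Varint 3: bytes[6:10] = D6 A8 F5 1B -> value 58545238 (4 byte(s))
  byte[10]=0x82 cont=1 payload=0x02=2: acc |= 2<<0 -> acc=2 shift=7
  byte[11]=0xF9 cont=1 payload=0x79=121: acc |= 121<<7 -> acc=15490 shift=14
  byte[12]=0x21 cont=0 payload=0x21=33: acc |= 33<<14 -> acc=556162 shift=21 [end]
Varint 4: bytes[10:13] = 82 F9 21 -> value 556162 (3 byte(s))
  byte[13]=0xA9 cont=1 payload=0x29=41: acc |= 41<<0 -> acc=41 shift=7
  byte[14]=0x51 cont=0 payload=0x51=81: acc |= 81<<7 -> acc=10409 shift=14 [end]
Varint 5: bytes[13:15] = A9 51 -> value 10409 (2 byte(s))
  byte[15]=0xA0 cont=1 payload=0x20=32: acc |= 32<<0 -> acc=32 shift=7
  byte[16]=0xF9 cont=1 payload=0x79=121: acc |= 121<<7 -> acc=15520 shift=14
  byte[17]=0x0A cont=0 payload=0x0A=10: acc |= 10<<14 -> acc=179360 shift=21 [end]
Varint 6: bytes[15:18] = A0 F9 0A -> value 179360 (3 byte(s))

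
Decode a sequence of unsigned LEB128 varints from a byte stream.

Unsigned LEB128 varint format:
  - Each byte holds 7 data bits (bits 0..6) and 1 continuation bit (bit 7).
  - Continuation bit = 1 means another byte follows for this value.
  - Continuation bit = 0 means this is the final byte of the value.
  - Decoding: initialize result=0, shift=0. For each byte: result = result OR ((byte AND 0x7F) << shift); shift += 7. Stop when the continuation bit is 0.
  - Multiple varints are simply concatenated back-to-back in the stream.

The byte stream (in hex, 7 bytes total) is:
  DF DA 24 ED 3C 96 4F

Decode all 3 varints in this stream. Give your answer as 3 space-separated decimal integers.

  byte[0]=0xDF cont=1 payload=0x5F=95: acc |= 95<<0 -> acc=95 shift=7
  byte[1]=0xDA cont=1 payload=0x5A=90: acc |= 90<<7 -> acc=11615 shift=14
  byte[2]=0x24 cont=0 payload=0x24=36: acc |= 36<<14 -> acc=601439 shift=21 [end]
Varint 1: bytes[0:3] = DF DA 24 -> value 601439 (3 byte(s))
  byte[3]=0xED cont=1 payload=0x6D=109: acc |= 109<<0 -> acc=109 shift=7
  byte[4]=0x3C cont=0 payload=0x3C=60: acc |= 60<<7 -> acc=7789 shift=14 [end]
Varint 2: bytes[3:5] = ED 3C -> value 7789 (2 byte(s))
  byte[5]=0x96 cont=1 payload=0x16=22: acc |= 22<<0 -> acc=22 shift=7
  byte[6]=0x4F cont=0 payload=0x4F=79: acc |= 79<<7 -> acc=10134 shift=14 [end]
Varint 3: bytes[5:7] = 96 4F -> value 10134 (2 byte(s))

Answer: 601439 7789 10134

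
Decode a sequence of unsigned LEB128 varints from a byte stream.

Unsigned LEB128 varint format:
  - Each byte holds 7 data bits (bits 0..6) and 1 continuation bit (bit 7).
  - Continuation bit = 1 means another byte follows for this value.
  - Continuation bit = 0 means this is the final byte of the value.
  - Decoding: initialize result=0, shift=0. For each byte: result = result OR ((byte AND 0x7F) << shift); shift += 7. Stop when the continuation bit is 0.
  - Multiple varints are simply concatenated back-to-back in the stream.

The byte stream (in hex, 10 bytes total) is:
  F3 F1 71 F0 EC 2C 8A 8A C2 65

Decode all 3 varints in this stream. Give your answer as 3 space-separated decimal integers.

Answer: 1865971 734832 212894986

Derivation:
  byte[0]=0xF3 cont=1 payload=0x73=115: acc |= 115<<0 -> acc=115 shift=7
  byte[1]=0xF1 cont=1 payload=0x71=113: acc |= 113<<7 -> acc=14579 shift=14
  byte[2]=0x71 cont=0 payload=0x71=113: acc |= 113<<14 -> acc=1865971 shift=21 [end]
Varint 1: bytes[0:3] = F3 F1 71 -> value 1865971 (3 byte(s))
  byte[3]=0xF0 cont=1 payload=0x70=112: acc |= 112<<0 -> acc=112 shift=7
  byte[4]=0xEC cont=1 payload=0x6C=108: acc |= 108<<7 -> acc=13936 shift=14
  byte[5]=0x2C cont=0 payload=0x2C=44: acc |= 44<<14 -> acc=734832 shift=21 [end]
Varint 2: bytes[3:6] = F0 EC 2C -> value 734832 (3 byte(s))
  byte[6]=0x8A cont=1 payload=0x0A=10: acc |= 10<<0 -> acc=10 shift=7
  byte[7]=0x8A cont=1 payload=0x0A=10: acc |= 10<<7 -> acc=1290 shift=14
  byte[8]=0xC2 cont=1 payload=0x42=66: acc |= 66<<14 -> acc=1082634 shift=21
  byte[9]=0x65 cont=0 payload=0x65=101: acc |= 101<<21 -> acc=212894986 shift=28 [end]
Varint 3: bytes[6:10] = 8A 8A C2 65 -> value 212894986 (4 byte(s))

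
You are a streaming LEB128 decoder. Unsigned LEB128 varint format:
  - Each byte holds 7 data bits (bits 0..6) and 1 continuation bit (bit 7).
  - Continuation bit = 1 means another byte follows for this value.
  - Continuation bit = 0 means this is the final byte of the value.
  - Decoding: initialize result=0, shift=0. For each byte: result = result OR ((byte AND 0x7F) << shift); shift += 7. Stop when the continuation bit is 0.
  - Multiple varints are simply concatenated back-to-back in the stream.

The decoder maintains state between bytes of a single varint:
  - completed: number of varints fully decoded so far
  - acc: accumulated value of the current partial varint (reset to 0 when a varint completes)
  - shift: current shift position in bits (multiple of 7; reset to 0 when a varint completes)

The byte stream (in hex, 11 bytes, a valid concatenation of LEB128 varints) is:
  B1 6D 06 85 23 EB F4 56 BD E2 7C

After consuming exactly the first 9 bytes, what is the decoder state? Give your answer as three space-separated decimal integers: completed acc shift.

Answer: 4 61 7

Derivation:
byte[0]=0xB1 cont=1 payload=0x31: acc |= 49<<0 -> completed=0 acc=49 shift=7
byte[1]=0x6D cont=0 payload=0x6D: varint #1 complete (value=14001); reset -> completed=1 acc=0 shift=0
byte[2]=0x06 cont=0 payload=0x06: varint #2 complete (value=6); reset -> completed=2 acc=0 shift=0
byte[3]=0x85 cont=1 payload=0x05: acc |= 5<<0 -> completed=2 acc=5 shift=7
byte[4]=0x23 cont=0 payload=0x23: varint #3 complete (value=4485); reset -> completed=3 acc=0 shift=0
byte[5]=0xEB cont=1 payload=0x6B: acc |= 107<<0 -> completed=3 acc=107 shift=7
byte[6]=0xF4 cont=1 payload=0x74: acc |= 116<<7 -> completed=3 acc=14955 shift=14
byte[7]=0x56 cont=0 payload=0x56: varint #4 complete (value=1423979); reset -> completed=4 acc=0 shift=0
byte[8]=0xBD cont=1 payload=0x3D: acc |= 61<<0 -> completed=4 acc=61 shift=7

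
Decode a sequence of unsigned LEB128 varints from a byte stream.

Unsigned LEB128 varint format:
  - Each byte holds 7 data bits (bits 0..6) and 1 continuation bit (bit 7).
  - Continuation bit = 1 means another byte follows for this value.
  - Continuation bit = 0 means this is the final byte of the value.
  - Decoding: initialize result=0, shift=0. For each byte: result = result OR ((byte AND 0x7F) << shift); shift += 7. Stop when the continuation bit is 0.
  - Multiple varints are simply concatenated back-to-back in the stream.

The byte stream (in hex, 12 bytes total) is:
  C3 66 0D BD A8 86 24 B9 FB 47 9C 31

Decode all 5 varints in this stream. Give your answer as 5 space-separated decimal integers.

  byte[0]=0xC3 cont=1 payload=0x43=67: acc |= 67<<0 -> acc=67 shift=7
  byte[1]=0x66 cont=0 payload=0x66=102: acc |= 102<<7 -> acc=13123 shift=14 [end]
Varint 1: bytes[0:2] = C3 66 -> value 13123 (2 byte(s))
  byte[2]=0x0D cont=0 payload=0x0D=13: acc |= 13<<0 -> acc=13 shift=7 [end]
Varint 2: bytes[2:3] = 0D -> value 13 (1 byte(s))
  byte[3]=0xBD cont=1 payload=0x3D=61: acc |= 61<<0 -> acc=61 shift=7
  byte[4]=0xA8 cont=1 payload=0x28=40: acc |= 40<<7 -> acc=5181 shift=14
  byte[5]=0x86 cont=1 payload=0x06=6: acc |= 6<<14 -> acc=103485 shift=21
  byte[6]=0x24 cont=0 payload=0x24=36: acc |= 36<<21 -> acc=75600957 shift=28 [end]
Varint 3: bytes[3:7] = BD A8 86 24 -> value 75600957 (4 byte(s))
  byte[7]=0xB9 cont=1 payload=0x39=57: acc |= 57<<0 -> acc=57 shift=7
  byte[8]=0xFB cont=1 payload=0x7B=123: acc |= 123<<7 -> acc=15801 shift=14
  byte[9]=0x47 cont=0 payload=0x47=71: acc |= 71<<14 -> acc=1179065 shift=21 [end]
Varint 4: bytes[7:10] = B9 FB 47 -> value 1179065 (3 byte(s))
  byte[10]=0x9C cont=1 payload=0x1C=28: acc |= 28<<0 -> acc=28 shift=7
  byte[11]=0x31 cont=0 payload=0x31=49: acc |= 49<<7 -> acc=6300 shift=14 [end]
Varint 5: bytes[10:12] = 9C 31 -> value 6300 (2 byte(s))

Answer: 13123 13 75600957 1179065 6300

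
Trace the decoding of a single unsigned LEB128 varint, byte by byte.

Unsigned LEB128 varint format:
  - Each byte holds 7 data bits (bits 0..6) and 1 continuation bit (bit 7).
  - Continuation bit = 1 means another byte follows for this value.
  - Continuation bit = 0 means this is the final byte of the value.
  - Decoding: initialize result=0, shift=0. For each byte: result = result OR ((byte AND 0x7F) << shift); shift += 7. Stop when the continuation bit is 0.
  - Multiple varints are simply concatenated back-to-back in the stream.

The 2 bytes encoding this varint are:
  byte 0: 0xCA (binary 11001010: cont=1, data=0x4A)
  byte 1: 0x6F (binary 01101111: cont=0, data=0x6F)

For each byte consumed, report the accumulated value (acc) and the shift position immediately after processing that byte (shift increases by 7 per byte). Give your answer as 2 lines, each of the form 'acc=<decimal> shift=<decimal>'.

Answer: acc=74 shift=7
acc=14282 shift=14

Derivation:
byte 0=0xCA: payload=0x4A=74, contrib = 74<<0 = 74; acc -> 74, shift -> 7
byte 1=0x6F: payload=0x6F=111, contrib = 111<<7 = 14208; acc -> 14282, shift -> 14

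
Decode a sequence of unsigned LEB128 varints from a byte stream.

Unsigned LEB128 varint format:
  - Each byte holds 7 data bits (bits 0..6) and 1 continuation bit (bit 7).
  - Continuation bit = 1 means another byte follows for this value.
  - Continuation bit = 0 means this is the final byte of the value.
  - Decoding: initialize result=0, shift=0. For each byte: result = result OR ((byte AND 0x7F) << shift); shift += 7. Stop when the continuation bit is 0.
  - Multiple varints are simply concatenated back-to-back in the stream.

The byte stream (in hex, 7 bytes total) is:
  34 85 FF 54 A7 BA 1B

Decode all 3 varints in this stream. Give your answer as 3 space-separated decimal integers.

  byte[0]=0x34 cont=0 payload=0x34=52: acc |= 52<<0 -> acc=52 shift=7 [end]
Varint 1: bytes[0:1] = 34 -> value 52 (1 byte(s))
  byte[1]=0x85 cont=1 payload=0x05=5: acc |= 5<<0 -> acc=5 shift=7
  byte[2]=0xFF cont=1 payload=0x7F=127: acc |= 127<<7 -> acc=16261 shift=14
  byte[3]=0x54 cont=0 payload=0x54=84: acc |= 84<<14 -> acc=1392517 shift=21 [end]
Varint 2: bytes[1:4] = 85 FF 54 -> value 1392517 (3 byte(s))
  byte[4]=0xA7 cont=1 payload=0x27=39: acc |= 39<<0 -> acc=39 shift=7
  byte[5]=0xBA cont=1 payload=0x3A=58: acc |= 58<<7 -> acc=7463 shift=14
  byte[6]=0x1B cont=0 payload=0x1B=27: acc |= 27<<14 -> acc=449831 shift=21 [end]
Varint 3: bytes[4:7] = A7 BA 1B -> value 449831 (3 byte(s))

Answer: 52 1392517 449831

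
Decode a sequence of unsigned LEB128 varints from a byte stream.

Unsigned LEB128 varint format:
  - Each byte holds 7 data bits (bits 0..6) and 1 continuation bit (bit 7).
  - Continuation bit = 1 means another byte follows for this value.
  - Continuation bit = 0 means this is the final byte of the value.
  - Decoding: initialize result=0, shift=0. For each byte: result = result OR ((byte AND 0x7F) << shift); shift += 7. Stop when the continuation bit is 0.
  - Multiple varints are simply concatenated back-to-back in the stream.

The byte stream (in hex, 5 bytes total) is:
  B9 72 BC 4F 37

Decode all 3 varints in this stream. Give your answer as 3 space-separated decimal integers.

Answer: 14649 10172 55

Derivation:
  byte[0]=0xB9 cont=1 payload=0x39=57: acc |= 57<<0 -> acc=57 shift=7
  byte[1]=0x72 cont=0 payload=0x72=114: acc |= 114<<7 -> acc=14649 shift=14 [end]
Varint 1: bytes[0:2] = B9 72 -> value 14649 (2 byte(s))
  byte[2]=0xBC cont=1 payload=0x3C=60: acc |= 60<<0 -> acc=60 shift=7
  byte[3]=0x4F cont=0 payload=0x4F=79: acc |= 79<<7 -> acc=10172 shift=14 [end]
Varint 2: bytes[2:4] = BC 4F -> value 10172 (2 byte(s))
  byte[4]=0x37 cont=0 payload=0x37=55: acc |= 55<<0 -> acc=55 shift=7 [end]
Varint 3: bytes[4:5] = 37 -> value 55 (1 byte(s))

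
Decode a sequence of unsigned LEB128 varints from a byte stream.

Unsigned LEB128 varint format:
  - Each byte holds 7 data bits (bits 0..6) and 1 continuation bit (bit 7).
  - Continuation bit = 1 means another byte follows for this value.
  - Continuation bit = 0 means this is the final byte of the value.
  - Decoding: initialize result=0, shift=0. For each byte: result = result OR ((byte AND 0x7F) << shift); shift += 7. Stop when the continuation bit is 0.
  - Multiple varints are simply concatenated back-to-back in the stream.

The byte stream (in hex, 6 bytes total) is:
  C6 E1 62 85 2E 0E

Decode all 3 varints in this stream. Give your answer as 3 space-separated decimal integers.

Answer: 1618118 5893 14

Derivation:
  byte[0]=0xC6 cont=1 payload=0x46=70: acc |= 70<<0 -> acc=70 shift=7
  byte[1]=0xE1 cont=1 payload=0x61=97: acc |= 97<<7 -> acc=12486 shift=14
  byte[2]=0x62 cont=0 payload=0x62=98: acc |= 98<<14 -> acc=1618118 shift=21 [end]
Varint 1: bytes[0:3] = C6 E1 62 -> value 1618118 (3 byte(s))
  byte[3]=0x85 cont=1 payload=0x05=5: acc |= 5<<0 -> acc=5 shift=7
  byte[4]=0x2E cont=0 payload=0x2E=46: acc |= 46<<7 -> acc=5893 shift=14 [end]
Varint 2: bytes[3:5] = 85 2E -> value 5893 (2 byte(s))
  byte[5]=0x0E cont=0 payload=0x0E=14: acc |= 14<<0 -> acc=14 shift=7 [end]
Varint 3: bytes[5:6] = 0E -> value 14 (1 byte(s))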